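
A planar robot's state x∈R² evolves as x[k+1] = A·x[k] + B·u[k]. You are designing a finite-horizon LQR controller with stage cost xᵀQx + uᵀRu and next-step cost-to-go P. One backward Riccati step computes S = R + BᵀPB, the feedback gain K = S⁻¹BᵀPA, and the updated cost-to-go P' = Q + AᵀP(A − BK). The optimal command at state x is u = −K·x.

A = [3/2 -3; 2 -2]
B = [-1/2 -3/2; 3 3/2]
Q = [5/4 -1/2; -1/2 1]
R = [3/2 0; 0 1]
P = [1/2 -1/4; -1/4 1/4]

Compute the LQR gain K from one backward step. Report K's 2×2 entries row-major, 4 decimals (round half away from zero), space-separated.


BᵀP = [-1.0000 0.8750; -1.1250 0.7500]
S = R + BᵀPB = [3/2 0; 0 1] + [3.1250 2.8125; 2.8125 2.8125] = [4.6250 2.8125; 2.8125 3.8125]
BᵀPA = [0.2500 1.2500; -0.1875 1.8750]
K = S⁻¹·BᵀPA = [0.1523 -0.0522; -0.1615 0.5303]
A−BK = [1.3339 -2.2306; 1.7855 -2.6388]
AᵀP(A−BK) = [0.5566 -0.8875; -0.8875 1.5709]
P' = Q + AᵀP(A−BK) = [1.8066 -1.3875; -1.3875 2.5709]
tr(P') = 4.3776

0.1523 -0.0522 -0.1615 0.5303


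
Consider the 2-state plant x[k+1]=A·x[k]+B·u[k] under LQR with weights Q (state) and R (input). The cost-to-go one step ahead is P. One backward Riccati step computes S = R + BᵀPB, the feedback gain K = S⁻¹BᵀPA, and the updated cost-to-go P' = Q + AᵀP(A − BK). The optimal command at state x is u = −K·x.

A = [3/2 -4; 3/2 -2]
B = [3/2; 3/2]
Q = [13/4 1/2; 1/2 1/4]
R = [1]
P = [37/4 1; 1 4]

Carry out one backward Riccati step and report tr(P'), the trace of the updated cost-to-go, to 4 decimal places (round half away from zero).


BᵀP = [15.3750 7.5000]
S = R + BᵀPB = [1] + [34.3125] = [35.3125]
BᵀPA = [34.3125 -76.5000]
K = S⁻¹·BᵀPA = [0.9717 -2.1664]
A−BK = [0.0425 -0.7504; 0.0425 1.2496]
AᵀP(A−BK) = [0.9717 -2.1664; -2.1664 14.2726]
P' = Q + AᵀP(A−BK) = [4.2217 -1.6664; -1.6664 14.5226]
tr(P') = 18.7442

18.7442


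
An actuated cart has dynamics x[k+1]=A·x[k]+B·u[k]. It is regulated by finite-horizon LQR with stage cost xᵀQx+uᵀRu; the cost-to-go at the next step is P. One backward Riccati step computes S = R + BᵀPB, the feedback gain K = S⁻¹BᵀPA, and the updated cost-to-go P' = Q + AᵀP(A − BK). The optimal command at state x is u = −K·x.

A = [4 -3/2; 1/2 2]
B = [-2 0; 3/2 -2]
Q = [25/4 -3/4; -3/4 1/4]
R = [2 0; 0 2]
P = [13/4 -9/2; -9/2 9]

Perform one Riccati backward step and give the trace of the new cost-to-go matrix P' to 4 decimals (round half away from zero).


14.3631

BᵀP = [-13.2500 22.5000; 9.0000 -18.0000]
S = R + BᵀPB = [2 0; 0 2] + [60.2500 -45.0000; -45.0000 36.0000] = [62.2500 -45.0000; -45.0000 38.0000]
BᵀPA = [-41.7500 64.8750; 27.0000 -49.5000]
K = S⁻¹·BᵀPA = [-1.0910 0.6982; -0.5815 -0.4758]
A−BK = [1.8179 -0.1035; 0.9736 0.0011]
AᵀP(A−BK) = [6.3994 -1.1278; -1.1278 1.4637]
P' = Q + AᵀP(A−BK) = [12.6494 -1.8778; -1.8778 1.7137]
tr(P') = 14.3631


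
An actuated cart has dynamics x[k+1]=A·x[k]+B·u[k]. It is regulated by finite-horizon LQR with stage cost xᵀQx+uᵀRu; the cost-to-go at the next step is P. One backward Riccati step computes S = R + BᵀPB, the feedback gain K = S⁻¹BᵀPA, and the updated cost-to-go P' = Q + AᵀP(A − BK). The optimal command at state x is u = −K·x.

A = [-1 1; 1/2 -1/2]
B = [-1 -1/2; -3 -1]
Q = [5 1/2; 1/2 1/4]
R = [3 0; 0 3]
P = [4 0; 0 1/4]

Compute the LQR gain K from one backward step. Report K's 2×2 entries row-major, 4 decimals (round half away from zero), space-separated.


0.3228 -0.3228 0.2323 -0.2323

BᵀP = [-4.0000 -0.7500; -2.0000 -0.2500]
S = R + BᵀPB = [3 0; 0 3] + [6.2500 2.7500; 2.7500 1.2500] = [9.2500 2.7500; 2.7500 4.2500]
BᵀPA = [3.6250 -3.6250; 1.8750 -1.8750]
K = S⁻¹·BᵀPA = [0.3228 -0.3228; 0.2323 -0.2323]
A−BK = [-0.5610 0.5610; 1.7008 -1.7008]
AᵀP(A−BK) = [2.4567 -2.4567; -2.4567 2.4567]
P' = Q + AᵀP(A−BK) = [7.4567 -1.9567; -1.9567 2.7067]
tr(P') = 10.1634


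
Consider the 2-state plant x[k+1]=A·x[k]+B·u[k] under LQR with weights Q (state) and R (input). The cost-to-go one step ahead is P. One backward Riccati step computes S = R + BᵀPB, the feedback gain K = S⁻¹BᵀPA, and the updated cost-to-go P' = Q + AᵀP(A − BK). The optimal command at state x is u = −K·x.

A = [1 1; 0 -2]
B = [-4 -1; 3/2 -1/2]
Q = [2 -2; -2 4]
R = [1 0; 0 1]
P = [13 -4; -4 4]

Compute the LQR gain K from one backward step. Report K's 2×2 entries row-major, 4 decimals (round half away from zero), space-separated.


BᵀP = [-58.0000 22.0000; -11.0000 2.0000]
S = R + BᵀPB = [1 0; 0 1] + [265.0000 47.0000; 47.0000 10.0000] = [266.0000 47.0000; 47.0000 11.0000]
BᵀPA = [-58.0000 -102.0000; -11.0000 -15.0000]
K = S⁻¹·BᵀPA = [-0.1688 -0.5816; -0.2789 1.1213]
A−BK = [0.0460 -0.2050; 0.1137 -0.5669]
AᵀP(A−BK) = [0.1437 -0.3975; -0.3975 2.4979]
P' = Q + AᵀP(A−BK) = [2.1437 -2.3975; -2.3975 6.4979]
tr(P') = 8.6416

-0.1688 -0.5816 -0.2789 1.1213


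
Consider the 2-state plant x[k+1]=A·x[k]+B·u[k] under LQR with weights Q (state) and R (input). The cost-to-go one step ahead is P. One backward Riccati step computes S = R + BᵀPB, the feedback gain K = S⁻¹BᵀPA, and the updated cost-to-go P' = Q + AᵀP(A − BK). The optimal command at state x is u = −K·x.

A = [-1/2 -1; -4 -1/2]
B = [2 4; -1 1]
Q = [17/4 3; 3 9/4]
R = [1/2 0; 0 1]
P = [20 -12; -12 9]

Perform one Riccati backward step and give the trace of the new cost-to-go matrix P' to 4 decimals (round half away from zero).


BᵀP = [52.0000 -33.0000; 68.0000 -39.0000]
S = R + BᵀPB = [1/2 0; 0 1] + [137.0000 175.0000; 175.0000 233.0000] = [137.5000 175.0000; 175.0000 234.0000]
BᵀPA = [106.0000 -35.5000; 122.0000 -48.5000]
K = S⁻¹·BᵀPA = [2.2284 0.1165; -1.1452 -0.2944]
A−BK = [-0.3761 -0.0555; -0.6265 -0.0892]
AᵀP(A−BK) = [4.5006 0.5674; 0.5674 0.1078]
P' = Q + AᵀP(A−BK) = [8.7506 3.5674; 3.5674 2.3578]
tr(P') = 11.1085

11.1085


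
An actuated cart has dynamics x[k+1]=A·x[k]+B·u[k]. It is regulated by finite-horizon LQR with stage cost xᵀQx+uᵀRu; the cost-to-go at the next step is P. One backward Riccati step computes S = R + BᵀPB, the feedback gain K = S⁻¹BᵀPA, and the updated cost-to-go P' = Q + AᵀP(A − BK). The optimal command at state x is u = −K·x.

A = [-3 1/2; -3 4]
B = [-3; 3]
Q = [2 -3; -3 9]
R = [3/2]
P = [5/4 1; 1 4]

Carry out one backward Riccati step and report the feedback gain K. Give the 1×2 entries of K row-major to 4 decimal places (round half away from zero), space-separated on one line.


BᵀP = [-0.7500 9.0000]
S = R + BᵀPB = [3/2] + [29.2500] = [30.7500]
BᵀPA = [-24.7500 35.6250]
K = S⁻¹·BᵀPA = [-0.8049 1.1585]
A−BK = [-5.4146 3.9756; -0.5854 0.5244]
AᵀP(A−BK) = [45.3293 -34.7012; -34.7012 27.0396]
P' = Q + AᵀP(A−BK) = [47.3293 -37.7012; -37.7012 36.0396]
tr(P') = 83.3689

-0.8049 1.1585


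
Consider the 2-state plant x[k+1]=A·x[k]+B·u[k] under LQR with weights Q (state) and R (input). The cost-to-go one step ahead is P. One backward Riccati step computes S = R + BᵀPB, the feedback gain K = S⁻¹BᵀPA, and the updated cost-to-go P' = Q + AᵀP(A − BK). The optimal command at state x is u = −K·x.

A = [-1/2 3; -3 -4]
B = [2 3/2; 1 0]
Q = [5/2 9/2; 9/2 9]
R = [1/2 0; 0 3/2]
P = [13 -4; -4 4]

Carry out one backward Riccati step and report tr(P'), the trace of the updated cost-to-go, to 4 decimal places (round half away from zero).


BᵀP = [22.0000 -4.0000; 19.5000 -6.0000]
S = R + BᵀPB = [1/2 0; 0 3/2] + [40.0000 33.0000; 33.0000 29.2500] = [40.5000 33.0000; 33.0000 30.7500]
BᵀPA = [1.0000 82.0000; 8.2500 82.5000]
K = S⁻¹·BᵀPA = [-1.5444 -1.2854; 1.9257 4.0624]
A−BK = [-0.2998 -0.5228; -1.4556 -2.7146]
AᵀP(A−BK) = [12.9077 24.2710; 24.2710 47.2566]
P' = Q + AᵀP(A−BK) = [15.4077 28.7710; 28.7710 56.2566]
tr(P') = 71.6643

71.6643


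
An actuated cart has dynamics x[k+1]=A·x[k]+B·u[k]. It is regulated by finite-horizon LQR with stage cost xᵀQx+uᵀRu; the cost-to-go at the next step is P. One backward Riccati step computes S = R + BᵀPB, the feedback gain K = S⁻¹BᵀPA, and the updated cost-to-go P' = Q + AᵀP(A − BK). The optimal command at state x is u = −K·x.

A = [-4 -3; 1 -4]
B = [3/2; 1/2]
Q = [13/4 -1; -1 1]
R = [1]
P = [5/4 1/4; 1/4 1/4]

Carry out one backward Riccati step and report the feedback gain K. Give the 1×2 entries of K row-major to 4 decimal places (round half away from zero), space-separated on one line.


-1.7647 -1.8824

BᵀP = [2.0000 0.5000]
S = R + BᵀPB = [1] + [3.2500] = [4.2500]
BᵀPA = [-7.5000 -8.0000]
K = S⁻¹·BᵀPA = [-1.7647 -1.8824]
A−BK = [-1.3529 -0.1765; 1.8824 -3.0588]
AᵀP(A−BK) = [5.0147 3.1324; 3.1324 6.1912]
P' = Q + AᵀP(A−BK) = [8.2647 2.1324; 2.1324 7.1912]
tr(P') = 15.4559


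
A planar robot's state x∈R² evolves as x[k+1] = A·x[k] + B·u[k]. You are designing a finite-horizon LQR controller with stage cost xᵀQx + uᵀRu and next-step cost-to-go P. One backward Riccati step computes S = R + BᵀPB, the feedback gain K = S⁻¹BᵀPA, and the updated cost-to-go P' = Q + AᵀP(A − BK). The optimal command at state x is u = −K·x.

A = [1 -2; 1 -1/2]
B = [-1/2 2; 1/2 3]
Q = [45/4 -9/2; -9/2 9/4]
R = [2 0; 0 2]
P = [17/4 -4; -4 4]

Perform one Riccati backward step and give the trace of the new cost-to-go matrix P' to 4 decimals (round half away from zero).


BᵀP = [-4.1250 4.0000; -3.5000 4.0000]
S = R + BᵀPB = [2 0; 0 2] + [4.0625 3.7500; 3.7500 5.0000] = [6.0625 3.7500; 3.7500 7.0000]
BᵀPA = [-0.1250 6.2500; 0.5000 5.0000]
K = S⁻¹·BᵀPA = [-0.0969 0.8811; 0.1233 0.2423]
A−BK = [0.7048 -2.0441; 0.6784 -1.6674]
AᵀP(A−BK) = [0.1762 -0.5110; -0.5110 3.2819]
P' = Q + AᵀP(A−BK) = [11.4262 -5.0110; -5.0110 5.5319]
tr(P') = 16.9581

16.9581


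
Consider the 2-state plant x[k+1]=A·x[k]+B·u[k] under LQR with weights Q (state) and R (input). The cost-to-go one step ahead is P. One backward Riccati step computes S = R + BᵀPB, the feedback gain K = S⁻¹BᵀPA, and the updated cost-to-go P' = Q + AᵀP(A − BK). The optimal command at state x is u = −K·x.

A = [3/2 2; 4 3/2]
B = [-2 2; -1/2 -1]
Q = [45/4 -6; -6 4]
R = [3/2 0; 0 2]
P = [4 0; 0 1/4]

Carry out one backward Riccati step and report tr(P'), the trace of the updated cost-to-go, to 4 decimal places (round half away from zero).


20.7199

BᵀP = [-8.0000 -0.1250; 8.0000 -0.2500]
S = R + BᵀPB = [3/2 0; 0 2] + [16.0625 -15.8750; -15.8750 16.2500] = [17.5625 -15.8750; -15.8750 18.2500]
BᵀPA = [-12.5000 -16.1875; 11.0000 15.6250]
K = S⁻¹·BᵀPA = [-0.7810 -0.6916; -0.0766 0.2546]
A−BK = [0.0912 0.1077; 3.5328 1.4088]
AᵀP(A−BK) = [4.0803 2.0547; 2.0547 1.3896]
P' = Q + AᵀP(A−BK) = [15.3303 -3.9453; -3.9453 5.3896]
tr(P') = 20.7199


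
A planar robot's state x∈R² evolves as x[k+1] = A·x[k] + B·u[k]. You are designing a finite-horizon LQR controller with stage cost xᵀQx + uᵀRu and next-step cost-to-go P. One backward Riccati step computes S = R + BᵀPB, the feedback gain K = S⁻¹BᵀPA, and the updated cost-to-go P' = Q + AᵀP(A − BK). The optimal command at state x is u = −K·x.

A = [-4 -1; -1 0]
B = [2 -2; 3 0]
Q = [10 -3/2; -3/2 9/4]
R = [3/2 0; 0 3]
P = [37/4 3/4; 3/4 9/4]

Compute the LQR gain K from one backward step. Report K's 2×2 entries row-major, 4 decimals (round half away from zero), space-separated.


-0.5232 -0.0630 1.3447 0.3971

BᵀP = [20.7500 8.2500; -18.5000 -1.5000]
S = R + BᵀPB = [3/2 0; 0 3] + [66.2500 -41.5000; -41.5000 37.0000] = [67.7500 -41.5000; -41.5000 40.0000]
BᵀPA = [-91.2500 -20.7500; 75.5000 18.5000]
K = S⁻¹·BᵀPA = [-0.5232 -0.0630; 1.3447 0.3971]
A−BK = [-0.2642 -0.0797; 0.5695 0.1891]
AᵀP(A−BK) = [6.9852 2.0171; 2.0171 0.5957]
P' = Q + AᵀP(A−BK) = [16.9852 0.5171; 0.5171 2.8457]
tr(P') = 19.8309


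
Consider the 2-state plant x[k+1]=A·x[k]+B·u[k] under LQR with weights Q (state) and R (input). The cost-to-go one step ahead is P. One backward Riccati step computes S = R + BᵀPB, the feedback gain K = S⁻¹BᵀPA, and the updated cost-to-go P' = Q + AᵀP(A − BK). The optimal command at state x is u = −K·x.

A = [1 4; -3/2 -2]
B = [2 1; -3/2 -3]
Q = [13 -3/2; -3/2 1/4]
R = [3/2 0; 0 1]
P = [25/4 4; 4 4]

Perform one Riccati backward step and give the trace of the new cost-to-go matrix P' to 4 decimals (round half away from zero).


20.1217

BᵀP = [6.5000 2.0000; -5.7500 -8.0000]
S = R + BᵀPB = [3/2 0; 0 1] + [10.0000 0.5000; 0.5000 18.2500] = [11.5000 0.5000; 0.5000 19.2500]
BᵀPA = [3.5000 22.0000; 6.2500 -7.0000]
K = S⁻¹·BᵀPA = [0.2906 1.9310; 0.3171 -0.4138]
A−BK = [0.1018 0.5517; -0.1128 -0.3448]
AᵀP(A−BK) = [0.2510 0.8276; 0.8276 6.6207]
P' = Q + AᵀP(A−BK) = [13.2510 -0.6724; -0.6724 6.8707]
tr(P') = 20.1217


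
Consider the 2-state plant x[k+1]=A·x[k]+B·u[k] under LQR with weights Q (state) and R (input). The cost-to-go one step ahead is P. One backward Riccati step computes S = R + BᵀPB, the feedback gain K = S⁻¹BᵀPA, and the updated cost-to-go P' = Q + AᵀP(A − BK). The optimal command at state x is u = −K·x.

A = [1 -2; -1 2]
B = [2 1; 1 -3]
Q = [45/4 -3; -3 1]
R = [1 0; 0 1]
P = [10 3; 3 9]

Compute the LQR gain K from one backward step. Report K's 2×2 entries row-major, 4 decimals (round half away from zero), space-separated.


BᵀP = [23.0000 15.0000; 1.0000 -24.0000]
S = R + BᵀPB = [1 0; 0 1] + [61.0000 -22.0000; -22.0000 73.0000] = [62.0000 -22.0000; -22.0000 74.0000]
BᵀPA = [8.0000 -16.0000; 25.0000 -50.0000]
K = S⁻¹·BᵀPA = [0.2783 -0.5565; 0.4206 -0.8411]
A−BK = [0.0229 -0.0458; -0.0166 0.0331]
AᵀP(A−BK) = [0.2597 -0.5195; -0.5195 1.0390]
P' = Q + AᵀP(A−BK) = [11.5097 -3.5195; -3.5195 2.0390]
tr(P') = 13.5487

0.2783 -0.5565 0.4206 -0.8411


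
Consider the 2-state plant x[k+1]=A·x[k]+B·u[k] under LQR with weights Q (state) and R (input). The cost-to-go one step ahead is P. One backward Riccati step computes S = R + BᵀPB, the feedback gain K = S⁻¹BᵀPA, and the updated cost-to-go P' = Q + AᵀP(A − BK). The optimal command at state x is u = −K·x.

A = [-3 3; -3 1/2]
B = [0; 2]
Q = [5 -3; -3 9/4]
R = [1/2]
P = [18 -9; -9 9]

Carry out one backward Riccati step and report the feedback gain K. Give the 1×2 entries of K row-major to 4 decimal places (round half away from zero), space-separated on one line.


BᵀP = [-18.0000 18.0000]
S = R + BᵀPB = [1/2] + [36.0000] = [36.5000]
BᵀPA = [0.0000 -45.0000]
K = S⁻¹·BᵀPA = [0.0000 -1.2329]
A−BK = [-3.0000 3.0000; -3.0000 2.9658]
AᵀP(A−BK) = [81.0000 -81.0000; -81.0000 81.7705]
P' = Q + AᵀP(A−BK) = [86.0000 -84.0000; -84.0000 84.0205]
tr(P') = 170.0205

0.0000 -1.2329


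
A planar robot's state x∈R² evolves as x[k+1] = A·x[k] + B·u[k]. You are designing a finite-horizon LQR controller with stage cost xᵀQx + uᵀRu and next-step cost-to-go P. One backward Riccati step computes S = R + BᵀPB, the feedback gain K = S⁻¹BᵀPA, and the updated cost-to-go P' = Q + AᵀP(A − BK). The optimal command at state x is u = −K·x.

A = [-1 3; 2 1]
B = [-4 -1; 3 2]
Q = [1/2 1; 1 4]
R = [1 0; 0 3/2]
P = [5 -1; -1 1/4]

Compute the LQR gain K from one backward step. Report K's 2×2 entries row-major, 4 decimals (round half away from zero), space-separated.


0.2752 -0.5935 0.0917 -0.0183

BᵀP = [-23.0000 4.7500; -7.0000 1.5000]
S = R + BᵀPB = [1 0; 0 3/2] + [106.2500 32.5000; 32.5000 10.0000] = [107.2500 32.5000; 32.5000 11.5000]
BᵀPA = [32.5000 -64.2500; 10.0000 -19.5000]
K = S⁻¹·BᵀPA = [0.2752 -0.5935; 0.0917 -0.0183]
A−BK = [0.1927 0.6076; 0.9908 2.8172]
AᵀP(A−BK) = [0.1376 -0.0275; -0.0275 0.7594]
P' = Q + AᵀP(A−BK) = [0.6376 0.9725; 0.9725 4.7594]
tr(P') = 5.3970


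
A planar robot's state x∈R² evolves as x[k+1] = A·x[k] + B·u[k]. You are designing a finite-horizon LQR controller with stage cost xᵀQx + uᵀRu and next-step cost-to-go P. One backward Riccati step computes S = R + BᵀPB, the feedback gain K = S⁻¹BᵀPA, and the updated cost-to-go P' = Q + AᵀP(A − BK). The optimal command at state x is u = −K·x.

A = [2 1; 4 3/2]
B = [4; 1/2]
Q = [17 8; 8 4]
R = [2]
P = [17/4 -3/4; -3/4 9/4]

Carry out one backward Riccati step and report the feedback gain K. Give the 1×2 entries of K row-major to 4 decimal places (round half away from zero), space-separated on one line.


0.3811 0.2044

BᵀP = [16.6250 -1.8750]
S = R + BᵀPB = [2] + [65.5625] = [67.5625]
BᵀPA = [25.7500 13.8125]
K = S⁻¹·BᵀPA = [0.3811 0.2044]
A−BK = [0.4755 0.1822; 3.8094 1.3978]
AᵀP(A−BK) = [31.1859 11.4857; 11.4857 4.2387]
P' = Q + AᵀP(A−BK) = [48.1859 19.4857; 19.4857 8.2387]
tr(P') = 56.4246


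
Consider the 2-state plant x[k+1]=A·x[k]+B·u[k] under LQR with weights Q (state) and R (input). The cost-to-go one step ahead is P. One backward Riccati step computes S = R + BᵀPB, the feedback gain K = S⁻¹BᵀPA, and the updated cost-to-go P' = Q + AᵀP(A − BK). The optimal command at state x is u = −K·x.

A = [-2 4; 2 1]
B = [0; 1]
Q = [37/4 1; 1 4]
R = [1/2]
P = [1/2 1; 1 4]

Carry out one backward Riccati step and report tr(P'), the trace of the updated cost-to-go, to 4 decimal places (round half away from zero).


BᵀP = [1.0000 4.0000]
S = R + BᵀPB = [1/2] + [4.0000] = [4.5000]
BᵀPA = [6.0000 8.0000]
K = S⁻¹·BᵀPA = [1.3333 1.7778]
A−BK = [-2.0000 4.0000; 0.6667 -0.7778]
AᵀP(A−BK) = [2.0000 -0.6667; -0.6667 5.7778]
P' = Q + AᵀP(A−BK) = [11.2500 0.3333; 0.3333 9.7778]
tr(P') = 21.0278

21.0278


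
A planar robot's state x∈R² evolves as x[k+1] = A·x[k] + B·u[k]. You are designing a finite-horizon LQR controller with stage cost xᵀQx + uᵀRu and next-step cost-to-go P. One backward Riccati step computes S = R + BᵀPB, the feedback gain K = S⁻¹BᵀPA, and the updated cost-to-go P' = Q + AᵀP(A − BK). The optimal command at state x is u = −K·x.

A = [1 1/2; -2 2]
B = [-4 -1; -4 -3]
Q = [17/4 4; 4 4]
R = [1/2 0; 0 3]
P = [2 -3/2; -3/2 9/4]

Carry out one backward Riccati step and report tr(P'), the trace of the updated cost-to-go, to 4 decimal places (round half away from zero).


14.2778

BᵀP = [-2.0000 -3.0000; 2.5000 -5.2500]
S = R + BᵀPB = [1/2 0; 0 3] + [20.0000 11.0000; 11.0000 13.2500] = [20.5000 11.0000; 11.0000 16.2500]
BᵀPA = [4.0000 -7.0000; 13.0000 -9.2500]
K = S⁻¹·BᵀPA = [-0.3677 -0.0566; 1.0489 -0.5309]
A−BK = [0.5781 -0.2572; -0.3241 0.1809]
AᵀP(A−BK) = [4.8350 -2.3715; -2.3715 1.1928]
P' = Q + AᵀP(A−BK) = [9.0850 1.6285; 1.6285 5.1928]
tr(P') = 14.2778


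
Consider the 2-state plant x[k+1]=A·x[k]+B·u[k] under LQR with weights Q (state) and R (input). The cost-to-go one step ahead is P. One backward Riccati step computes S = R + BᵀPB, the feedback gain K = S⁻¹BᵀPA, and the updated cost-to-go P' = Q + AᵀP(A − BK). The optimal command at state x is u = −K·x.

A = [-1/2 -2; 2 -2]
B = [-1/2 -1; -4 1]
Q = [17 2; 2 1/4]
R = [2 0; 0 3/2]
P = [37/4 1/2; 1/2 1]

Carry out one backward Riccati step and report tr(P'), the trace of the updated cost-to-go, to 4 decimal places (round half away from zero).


22.6400

BᵀP = [-6.6250 -4.2500; -8.7500 0.5000]
S = R + BᵀPB = [2 0; 0 3/2] + [20.3125 2.3750; 2.3750 9.2500] = [22.3125 2.3750; 2.3750 10.7500]
BᵀPA = [-5.1875 21.7500; 5.3750 16.5000]
K = S⁻¹·BᵀPA = [-0.2926 0.8310; 0.5646 1.3513]
A−BK = [-0.0817 -0.2332; 0.2650 -0.0275]
AᵀP(A−BK) = [0.7597 0.7973; 0.7973 4.6303]
P' = Q + AᵀP(A−BK) = [17.7597 2.7973; 2.7973 4.8803]
tr(P') = 22.6400


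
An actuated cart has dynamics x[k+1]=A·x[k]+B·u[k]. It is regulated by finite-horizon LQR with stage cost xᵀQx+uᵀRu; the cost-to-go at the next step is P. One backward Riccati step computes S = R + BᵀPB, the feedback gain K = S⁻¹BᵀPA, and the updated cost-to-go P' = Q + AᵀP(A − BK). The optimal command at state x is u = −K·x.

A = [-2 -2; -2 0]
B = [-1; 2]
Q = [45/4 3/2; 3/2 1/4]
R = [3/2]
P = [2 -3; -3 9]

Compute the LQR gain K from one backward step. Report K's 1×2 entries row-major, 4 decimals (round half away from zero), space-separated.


-0.5049 0.3107

BᵀP = [-8.0000 21.0000]
S = R + BᵀPB = [3/2] + [50.0000] = [51.5000]
BᵀPA = [-26.0000 16.0000]
K = S⁻¹·BᵀPA = [-0.5049 0.3107]
A−BK = [-2.5049 -1.6893; -0.9903 -0.6214]
AᵀP(A−BK) = [6.8738 4.0777; 4.0777 3.0291]
P' = Q + AᵀP(A−BK) = [18.1238 5.5777; 5.5777 3.2791]
tr(P') = 21.4029


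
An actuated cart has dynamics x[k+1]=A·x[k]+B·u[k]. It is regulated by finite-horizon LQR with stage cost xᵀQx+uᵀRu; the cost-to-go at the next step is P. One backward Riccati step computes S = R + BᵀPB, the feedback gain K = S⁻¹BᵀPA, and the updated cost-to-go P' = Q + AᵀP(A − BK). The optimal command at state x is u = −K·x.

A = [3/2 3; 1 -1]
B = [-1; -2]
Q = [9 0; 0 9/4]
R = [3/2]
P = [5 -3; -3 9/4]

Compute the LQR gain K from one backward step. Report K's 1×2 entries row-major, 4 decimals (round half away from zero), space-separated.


0.0000 1.2857

BᵀP = [1.0000 -1.5000]
S = R + BᵀPB = [3/2] + [2.0000] = [3.5000]
BᵀPA = [0.0000 4.5000]
K = S⁻¹·BᵀPA = [0.0000 1.2857]
A−BK = [1.5000 4.2857; 1.0000 1.5714]
AᵀP(A−BK) = [4.5000 15.7500; 15.7500 59.4643]
P' = Q + AᵀP(A−BK) = [13.5000 15.7500; 15.7500 61.7143]
tr(P') = 75.2143


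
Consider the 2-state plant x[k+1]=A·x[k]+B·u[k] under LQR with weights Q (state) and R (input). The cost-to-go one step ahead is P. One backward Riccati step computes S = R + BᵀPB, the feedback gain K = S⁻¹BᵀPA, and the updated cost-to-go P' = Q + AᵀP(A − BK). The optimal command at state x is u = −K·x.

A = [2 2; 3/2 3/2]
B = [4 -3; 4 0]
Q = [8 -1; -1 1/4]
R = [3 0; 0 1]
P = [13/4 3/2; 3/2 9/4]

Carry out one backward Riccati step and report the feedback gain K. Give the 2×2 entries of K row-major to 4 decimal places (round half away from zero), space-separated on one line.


0.3493 0.3493 -0.2095 -0.2095

BᵀP = [19.0000 15.0000; -9.7500 -4.5000]
S = R + BᵀPB = [3 0; 0 1] + [136.0000 -57.0000; -57.0000 29.2500] = [139.0000 -57.0000; -57.0000 30.2500]
BᵀPA = [60.5000 60.5000; -26.2500 -26.2500]
K = S⁻¹·BᵀPA = [0.3493 0.3493; -0.2095 -0.2095]
A−BK = [-0.0259 -0.0259; 0.1027 0.1027]
AᵀP(A−BK) = [0.4279 0.4279; 0.4279 0.4279]
P' = Q + AᵀP(A−BK) = [8.4279 -0.5721; -0.5721 0.6779]
tr(P') = 9.1058


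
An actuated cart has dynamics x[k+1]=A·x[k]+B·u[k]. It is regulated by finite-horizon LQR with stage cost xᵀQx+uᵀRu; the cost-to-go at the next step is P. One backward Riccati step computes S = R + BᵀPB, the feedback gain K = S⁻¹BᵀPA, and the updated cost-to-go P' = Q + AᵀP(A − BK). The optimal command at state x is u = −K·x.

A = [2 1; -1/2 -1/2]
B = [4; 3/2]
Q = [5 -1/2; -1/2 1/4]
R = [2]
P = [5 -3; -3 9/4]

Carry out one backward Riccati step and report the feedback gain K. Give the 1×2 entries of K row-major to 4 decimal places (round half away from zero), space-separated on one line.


0.6916 0.3880

BᵀP = [15.5000 -8.6250]
S = R + BᵀPB = [2] + [49.0625] = [51.0625]
BᵀPA = [35.3125 19.8125]
K = S⁻¹·BᵀPA = [0.6916 0.3880]
A−BK = [-0.7662 -0.5520; -1.5373 -1.0820]
AᵀP(A−BK) = [2.1420 1.3611; 1.3611 0.8752]
P' = Q + AᵀP(A−BK) = [7.1420 0.8611; 0.8611 1.1252]
tr(P') = 8.2671


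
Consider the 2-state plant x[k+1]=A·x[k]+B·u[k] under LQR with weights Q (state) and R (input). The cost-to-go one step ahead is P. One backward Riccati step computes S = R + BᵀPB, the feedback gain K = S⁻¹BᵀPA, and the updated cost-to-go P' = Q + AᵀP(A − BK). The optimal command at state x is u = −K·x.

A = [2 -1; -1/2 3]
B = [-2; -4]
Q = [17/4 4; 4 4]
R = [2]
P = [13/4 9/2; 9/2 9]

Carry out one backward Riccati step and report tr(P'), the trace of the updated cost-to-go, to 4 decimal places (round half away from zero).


15.8517

BᵀP = [-24.5000 -45.0000]
S = R + BᵀPB = [2] + [229.0000] = [231.0000]
BᵀPA = [-26.5000 -110.5000]
K = S⁻¹·BᵀPA = [-0.1147 -0.4784]
A−BK = [1.7706 -1.9567; -0.9589 1.0866]
AᵀP(A−BK) = [3.2100 -3.4264; -3.4264 4.3918]
P' = Q + AᵀP(A−BK) = [7.4600 0.5736; 0.5736 8.3918]
tr(P') = 15.8517


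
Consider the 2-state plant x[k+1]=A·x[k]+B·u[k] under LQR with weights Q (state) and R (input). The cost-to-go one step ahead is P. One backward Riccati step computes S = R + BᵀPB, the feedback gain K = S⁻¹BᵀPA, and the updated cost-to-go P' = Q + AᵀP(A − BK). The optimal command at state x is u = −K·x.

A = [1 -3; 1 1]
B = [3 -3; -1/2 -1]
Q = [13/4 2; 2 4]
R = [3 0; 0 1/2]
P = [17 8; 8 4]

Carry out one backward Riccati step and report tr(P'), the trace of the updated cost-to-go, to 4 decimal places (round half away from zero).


8.2048

BᵀP = [47.0000 22.0000; -59.0000 -28.0000]
S = R + BᵀPB = [3 0; 0 1/2] + [130.0000 -163.0000; -163.0000 205.0000] = [133.0000 -163.0000; -163.0000 205.5000]
BᵀPA = [69.0000 -119.0000; -87.0000 149.0000]
K = S⁻¹·BᵀPA = [-0.0020 -0.2197; -0.4249 0.5508]
A−BK = [-0.2689 -0.6885; 0.5741 1.4410]
AᵀP(A−BK) = [0.1679 0.0787; 0.0787 0.7869]
P' = Q + AᵀP(A−BK) = [3.4179 2.0787; 2.0787 4.7869]
tr(P') = 8.2048


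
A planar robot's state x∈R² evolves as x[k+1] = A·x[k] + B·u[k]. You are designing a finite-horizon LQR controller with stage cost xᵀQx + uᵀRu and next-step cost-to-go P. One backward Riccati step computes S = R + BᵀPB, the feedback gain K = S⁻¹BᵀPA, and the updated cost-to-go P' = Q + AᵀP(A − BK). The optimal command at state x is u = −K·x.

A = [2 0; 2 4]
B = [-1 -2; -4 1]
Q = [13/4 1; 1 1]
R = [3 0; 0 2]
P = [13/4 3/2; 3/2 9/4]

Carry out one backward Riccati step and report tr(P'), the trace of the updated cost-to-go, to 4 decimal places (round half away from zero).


8.7625

BᵀP = [-9.2500 -10.5000; -5.0000 -0.7500]
S = R + BᵀPB = [3 0; 0 2] + [51.2500 8.0000; 8.0000 9.2500] = [54.2500 8.0000; 8.0000 11.2500]
BᵀPA = [-39.5000 -42.0000; -11.5000 -3.0000]
K = S⁻¹·BᵀPA = [-0.6450 -0.8210; -0.5636 0.3171]
A−BK = [0.2279 -0.1867; -0.0165 0.3990]
AᵀP(A−BK) = [2.0414 1.2191; 1.2191 2.4711]
P' = Q + AᵀP(A−BK) = [5.2914 2.2191; 2.2191 3.4711]
tr(P') = 8.7625


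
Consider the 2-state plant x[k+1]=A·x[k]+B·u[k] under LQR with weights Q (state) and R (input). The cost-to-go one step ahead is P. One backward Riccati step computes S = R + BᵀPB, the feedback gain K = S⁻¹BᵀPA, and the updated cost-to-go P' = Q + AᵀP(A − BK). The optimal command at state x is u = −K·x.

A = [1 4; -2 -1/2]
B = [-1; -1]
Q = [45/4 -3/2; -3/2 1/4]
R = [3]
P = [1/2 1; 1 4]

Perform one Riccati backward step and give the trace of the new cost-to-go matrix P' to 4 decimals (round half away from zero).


20.1053

BᵀP = [-1.5000 -5.0000]
S = R + BᵀPB = [3] + [6.5000] = [9.5000]
BᵀPA = [8.5000 -3.5000]
K = S⁻¹·BᵀPA = [0.8947 -0.3684]
A−BK = [1.8947 3.6316; -1.1053 -0.8684]
AᵀP(A−BK) = [4.8947 0.6316; 0.6316 3.7105]
P' = Q + AᵀP(A−BK) = [16.1447 -0.8684; -0.8684 3.9605]
tr(P') = 20.1053


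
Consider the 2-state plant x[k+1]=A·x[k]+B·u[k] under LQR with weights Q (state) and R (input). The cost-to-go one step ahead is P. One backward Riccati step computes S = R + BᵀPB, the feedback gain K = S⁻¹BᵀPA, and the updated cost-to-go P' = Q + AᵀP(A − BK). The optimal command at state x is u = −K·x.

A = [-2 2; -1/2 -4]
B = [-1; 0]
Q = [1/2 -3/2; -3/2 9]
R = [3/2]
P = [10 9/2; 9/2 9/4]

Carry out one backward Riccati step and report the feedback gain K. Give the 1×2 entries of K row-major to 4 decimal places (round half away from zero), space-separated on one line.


BᵀP = [-10.0000 -4.5000]
S = R + BᵀPB = [3/2] + [10.0000] = [11.5000]
BᵀPA = [22.2500 -2.0000]
K = S⁻¹·BᵀPA = [1.9348 -0.1739]
A−BK = [-0.0652 1.8261; -0.5000 -4.0000]
AᵀP(A−BK) = [6.5136 -0.1304; -0.1304 3.6522]
P' = Q + AᵀP(A−BK) = [7.0136 -1.6304; -1.6304 12.6522]
tr(P') = 19.6658

1.9348 -0.1739


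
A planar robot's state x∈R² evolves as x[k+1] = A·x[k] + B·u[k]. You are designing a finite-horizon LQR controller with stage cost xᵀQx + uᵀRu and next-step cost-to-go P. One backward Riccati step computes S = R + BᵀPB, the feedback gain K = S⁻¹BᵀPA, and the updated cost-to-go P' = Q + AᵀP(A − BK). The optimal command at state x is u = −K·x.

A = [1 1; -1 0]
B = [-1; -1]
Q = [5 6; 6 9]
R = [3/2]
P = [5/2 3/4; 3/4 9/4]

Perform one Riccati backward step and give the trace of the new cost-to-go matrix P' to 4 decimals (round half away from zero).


BᵀP = [-3.2500 -3.0000]
S = R + BᵀPB = [3/2] + [6.2500] = [7.7500]
BᵀPA = [-0.2500 -3.2500]
K = S⁻¹·BᵀPA = [-0.0323 -0.4194]
A−BK = [0.9677 0.5806; -1.0323 -0.4194]
AᵀP(A−BK) = [3.2419 1.6452; 1.6452 1.1371]
P' = Q + AᵀP(A−BK) = [8.2419 7.6452; 7.6452 10.1371]
tr(P') = 18.3790

18.3790


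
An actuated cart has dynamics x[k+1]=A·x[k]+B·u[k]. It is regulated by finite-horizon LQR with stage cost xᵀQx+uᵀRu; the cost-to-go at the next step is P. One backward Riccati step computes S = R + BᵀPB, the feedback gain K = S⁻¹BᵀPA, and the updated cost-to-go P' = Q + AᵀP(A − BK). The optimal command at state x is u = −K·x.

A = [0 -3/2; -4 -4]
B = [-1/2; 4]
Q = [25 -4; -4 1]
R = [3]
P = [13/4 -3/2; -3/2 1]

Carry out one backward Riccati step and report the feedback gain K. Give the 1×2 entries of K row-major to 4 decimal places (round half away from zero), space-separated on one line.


-0.7361 -0.2930

BᵀP = [-7.6250 4.7500]
S = R + BᵀPB = [3] + [22.8125] = [25.8125]
BᵀPA = [-19.0000 -7.5625]
K = S⁻¹·BᵀPA = [-0.7361 -0.2930]
A−BK = [-0.3680 -1.6465; -1.0557 -2.8281]
AᵀP(A−BK) = [2.0145 1.4334; 1.4334 3.0969]
P' = Q + AᵀP(A−BK) = [27.0145 -2.5666; -2.5666 4.0969]
tr(P') = 31.1114


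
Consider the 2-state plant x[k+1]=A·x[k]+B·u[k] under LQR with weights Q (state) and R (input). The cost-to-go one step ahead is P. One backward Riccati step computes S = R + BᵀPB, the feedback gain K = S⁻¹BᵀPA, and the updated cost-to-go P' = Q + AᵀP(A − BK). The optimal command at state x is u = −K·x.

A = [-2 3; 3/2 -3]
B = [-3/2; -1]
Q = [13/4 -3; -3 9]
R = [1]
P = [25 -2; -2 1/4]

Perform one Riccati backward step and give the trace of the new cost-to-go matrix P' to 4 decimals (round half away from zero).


22.7940

BᵀP = [-35.5000 2.7500]
S = R + BᵀPB = [1] + [50.5000] = [51.5000]
BᵀPA = [75.1250 -114.7500]
K = S⁻¹·BᵀPA = [1.4587 -2.2282]
A−BK = [0.1881 -0.3422; 2.9587 -5.2282]
AᵀP(A−BK) = [2.9748 -4.7348; -4.7348 7.5692]
P' = Q + AᵀP(A−BK) = [6.2248 -7.7348; -7.7348 16.5692]
tr(P') = 22.7940


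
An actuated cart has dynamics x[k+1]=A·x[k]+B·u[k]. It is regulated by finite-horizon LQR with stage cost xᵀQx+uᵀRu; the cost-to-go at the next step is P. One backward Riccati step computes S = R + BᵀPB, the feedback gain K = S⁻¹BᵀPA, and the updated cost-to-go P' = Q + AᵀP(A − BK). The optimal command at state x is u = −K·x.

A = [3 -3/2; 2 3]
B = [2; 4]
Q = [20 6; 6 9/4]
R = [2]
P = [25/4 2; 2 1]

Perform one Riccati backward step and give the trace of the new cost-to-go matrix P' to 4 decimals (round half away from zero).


30.8717

BᵀP = [20.5000 8.0000]
S = R + BᵀPB = [2] + [73.0000] = [75.0000]
BᵀPA = [77.5000 -6.7500]
K = S⁻¹·BᵀPA = [1.0333 -0.0900]
A−BK = [0.9333 -1.3200; -2.1333 3.3600]
AᵀP(A−BK) = [4.1667 -3.1500; -3.1500 4.4550]
P' = Q + AᵀP(A−BK) = [24.1667 2.8500; 2.8500 6.7050]
tr(P') = 30.8717


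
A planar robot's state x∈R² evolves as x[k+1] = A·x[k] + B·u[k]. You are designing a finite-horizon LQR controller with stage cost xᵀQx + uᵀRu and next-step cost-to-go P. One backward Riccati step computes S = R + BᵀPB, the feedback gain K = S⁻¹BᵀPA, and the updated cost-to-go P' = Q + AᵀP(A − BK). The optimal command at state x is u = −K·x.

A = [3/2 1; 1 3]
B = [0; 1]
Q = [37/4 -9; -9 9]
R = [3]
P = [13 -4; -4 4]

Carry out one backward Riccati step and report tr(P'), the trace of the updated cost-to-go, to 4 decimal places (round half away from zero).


BᵀP = [-4.0000 4.0000]
S = R + BᵀPB = [3] + [4.0000] = [7.0000]
BᵀPA = [-2.0000 8.0000]
K = S⁻¹·BᵀPA = [-0.2857 1.1429]
A−BK = [1.5000 1.0000; 1.2857 1.8571]
AᵀP(A−BK) = [20.6786 11.7857; 11.7857 15.8571]
P' = Q + AᵀP(A−BK) = [29.9286 2.7857; 2.7857 24.8571]
tr(P') = 54.7857

54.7857


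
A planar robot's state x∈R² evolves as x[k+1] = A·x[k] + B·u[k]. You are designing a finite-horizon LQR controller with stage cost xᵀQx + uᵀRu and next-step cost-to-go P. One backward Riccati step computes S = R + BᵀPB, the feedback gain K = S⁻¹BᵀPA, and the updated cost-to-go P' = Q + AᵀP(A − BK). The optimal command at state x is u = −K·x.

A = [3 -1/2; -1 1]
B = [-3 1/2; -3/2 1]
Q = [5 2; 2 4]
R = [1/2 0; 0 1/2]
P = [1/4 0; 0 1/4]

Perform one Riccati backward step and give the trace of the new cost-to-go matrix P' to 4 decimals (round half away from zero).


10.5569

BᵀP = [-0.7500 -0.3750; 0.1250 0.2500]
S = R + BᵀPB = [1/2 0; 0 1/2] + [2.8125 -0.7500; -0.7500 0.3125] = [3.3125 -0.7500; -0.7500 0.8125]
BᵀPA = [-1.8750 0.0000; 0.1250 0.1875]
K = S⁻¹·BᵀPA = [-0.6716 0.0661; -0.4661 0.2917]
A−BK = [1.2183 -0.4477; -1.5413 0.8073]
AᵀP(A−BK) = [1.2991 -0.5376; -0.5376 0.2578]
P' = Q + AᵀP(A−BK) = [6.2991 1.4624; 1.4624 4.2578]
tr(P') = 10.5569


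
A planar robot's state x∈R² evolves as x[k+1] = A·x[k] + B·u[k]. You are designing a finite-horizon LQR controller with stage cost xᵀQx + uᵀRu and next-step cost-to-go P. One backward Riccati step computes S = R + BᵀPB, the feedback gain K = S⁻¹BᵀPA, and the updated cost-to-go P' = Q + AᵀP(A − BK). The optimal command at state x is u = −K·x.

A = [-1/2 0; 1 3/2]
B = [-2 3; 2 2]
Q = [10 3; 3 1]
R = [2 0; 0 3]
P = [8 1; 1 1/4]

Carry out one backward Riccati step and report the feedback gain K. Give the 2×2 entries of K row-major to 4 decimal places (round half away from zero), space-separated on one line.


0.1610 0.1090 -0.0256 0.1154

BᵀP = [-14.0000 -1.5000; 26.0000 3.5000]
S = R + BᵀPB = [2 0; 0 3] + [25.0000 -45.0000; -45.0000 85.0000] = [27.0000 -45.0000; -45.0000 88.0000]
BᵀPA = [5.5000 -2.2500; -9.5000 5.2500]
K = S⁻¹·BᵀPA = [0.1610 0.1090; -0.0256 0.1154]
A−BK = [-0.1011 -0.1282; 0.7293 1.0513]
AᵀP(A−BK) = [0.1211 0.1218; 0.1218 0.2019]
P' = Q + AᵀP(A−BK) = [10.1211 3.1218; 3.1218 1.2019]
tr(P') = 11.3230


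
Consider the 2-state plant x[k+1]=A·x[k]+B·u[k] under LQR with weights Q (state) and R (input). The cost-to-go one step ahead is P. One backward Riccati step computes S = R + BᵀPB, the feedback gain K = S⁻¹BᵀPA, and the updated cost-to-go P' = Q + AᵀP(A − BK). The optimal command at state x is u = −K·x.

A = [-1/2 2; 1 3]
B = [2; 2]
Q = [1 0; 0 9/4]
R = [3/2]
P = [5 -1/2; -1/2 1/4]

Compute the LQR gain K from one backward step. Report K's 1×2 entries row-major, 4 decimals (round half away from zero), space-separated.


-0.2703 0.8919

BᵀP = [9.0000 -0.5000]
S = R + BᵀPB = [3/2] + [17.0000] = [18.5000]
BᵀPA = [-5.0000 16.5000]
K = S⁻¹·BᵀPA = [-0.2703 0.8919]
A−BK = [0.0405 0.2162; 1.5405 1.2162]
AᵀP(A−BK) = [0.6486 -0.0405; -0.0405 1.5338]
P' = Q + AᵀP(A−BK) = [1.6486 -0.0405; -0.0405 3.7838]
tr(P') = 5.4324


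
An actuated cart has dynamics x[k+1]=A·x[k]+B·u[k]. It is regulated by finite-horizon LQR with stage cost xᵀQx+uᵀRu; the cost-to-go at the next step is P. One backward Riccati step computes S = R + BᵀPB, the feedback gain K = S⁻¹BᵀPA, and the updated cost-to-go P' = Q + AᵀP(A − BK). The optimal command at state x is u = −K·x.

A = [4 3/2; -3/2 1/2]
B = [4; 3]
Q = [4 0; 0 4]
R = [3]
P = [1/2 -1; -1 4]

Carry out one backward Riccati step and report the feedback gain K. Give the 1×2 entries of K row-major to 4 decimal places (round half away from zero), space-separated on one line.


BᵀP = [-1.0000 8.0000]
S = R + BᵀPB = [3] + [20.0000] = [23.0000]
BᵀPA = [-16.0000 2.5000]
K = S⁻¹·BᵀPA = [-0.6957 0.1087]
A−BK = [6.7826 1.0652; 0.5870 0.1739]
AᵀP(A−BK) = [17.8696 1.9891; 1.9891 0.3533]
P' = Q + AᵀP(A−BK) = [21.8696 1.9891; 1.9891 4.3533]
tr(P') = 26.2228

-0.6957 0.1087


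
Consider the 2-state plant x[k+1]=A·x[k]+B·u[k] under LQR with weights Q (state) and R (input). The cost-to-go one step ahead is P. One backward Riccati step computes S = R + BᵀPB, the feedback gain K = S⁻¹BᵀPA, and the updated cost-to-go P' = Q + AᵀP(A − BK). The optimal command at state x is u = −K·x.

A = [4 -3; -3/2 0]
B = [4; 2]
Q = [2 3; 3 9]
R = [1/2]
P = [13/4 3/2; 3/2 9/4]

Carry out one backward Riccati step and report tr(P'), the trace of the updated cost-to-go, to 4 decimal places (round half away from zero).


BᵀP = [16.0000 10.5000]
S = R + BᵀPB = [1/2] + [85.0000] = [85.5000]
BᵀPA = [48.2500 -48.0000]
K = S⁻¹·BᵀPA = [0.5643 -0.5614]
A−BK = [1.7427 -0.7544; -2.6287 1.1228]
AᵀP(A−BK) = [11.8337 -5.1623; -5.1623 2.3026]
P' = Q + AᵀP(A−BK) = [13.8337 -2.1623; -2.1623 11.3026]
tr(P') = 25.1363

25.1363


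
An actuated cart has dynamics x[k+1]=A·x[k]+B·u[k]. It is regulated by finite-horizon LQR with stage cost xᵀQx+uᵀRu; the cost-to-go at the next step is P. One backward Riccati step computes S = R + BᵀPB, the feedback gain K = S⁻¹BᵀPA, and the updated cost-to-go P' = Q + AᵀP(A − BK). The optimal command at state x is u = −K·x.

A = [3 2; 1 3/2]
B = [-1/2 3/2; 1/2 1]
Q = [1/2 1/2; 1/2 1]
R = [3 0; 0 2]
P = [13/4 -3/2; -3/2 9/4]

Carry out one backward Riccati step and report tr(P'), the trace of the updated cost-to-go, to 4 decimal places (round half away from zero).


BᵀP = [-2.3750 1.8750; 3.3750 0.0000]
S = R + BᵀPB = [3 0; 0 2] + [2.1250 -1.6875; -1.6875 5.0625] = [5.1250 -1.6875; -1.6875 7.0625]
BᵀPA = [-5.2500 -1.9375; 10.1250 6.7500]
K = S⁻¹·BᵀPA = [-0.5995 -0.0688; 1.2904 0.9393]
A−BK = [0.7647 0.5566; 0.0094 0.5951]
AᵀP(A−BK) = [6.2875 3.2534; 3.2534 2.5888]
P' = Q + AᵀP(A−BK) = [6.7875 3.7534; 3.7534 3.5888]
tr(P') = 10.3763

10.3763


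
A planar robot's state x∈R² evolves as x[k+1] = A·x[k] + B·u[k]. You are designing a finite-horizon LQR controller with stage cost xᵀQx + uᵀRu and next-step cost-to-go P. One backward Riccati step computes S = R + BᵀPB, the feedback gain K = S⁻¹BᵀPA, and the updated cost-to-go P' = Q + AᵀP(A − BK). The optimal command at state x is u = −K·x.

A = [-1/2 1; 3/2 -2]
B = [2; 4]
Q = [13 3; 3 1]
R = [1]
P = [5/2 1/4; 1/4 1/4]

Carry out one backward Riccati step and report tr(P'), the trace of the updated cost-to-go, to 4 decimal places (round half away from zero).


16.8092

BᵀP = [6.0000 1.5000]
S = R + BᵀPB = [1] + [18.0000] = [19.0000]
BᵀPA = [-0.7500 3.0000]
K = S⁻¹·BᵀPA = [-0.0395 0.1579]
A−BK = [-0.4211 0.6842; 1.6579 -2.6316]
AᵀP(A−BK) = [0.7829 -1.2566; -1.2566 2.0263]
P' = Q + AᵀP(A−BK) = [13.7829 1.7434; 1.7434 3.0263]
tr(P') = 16.8092


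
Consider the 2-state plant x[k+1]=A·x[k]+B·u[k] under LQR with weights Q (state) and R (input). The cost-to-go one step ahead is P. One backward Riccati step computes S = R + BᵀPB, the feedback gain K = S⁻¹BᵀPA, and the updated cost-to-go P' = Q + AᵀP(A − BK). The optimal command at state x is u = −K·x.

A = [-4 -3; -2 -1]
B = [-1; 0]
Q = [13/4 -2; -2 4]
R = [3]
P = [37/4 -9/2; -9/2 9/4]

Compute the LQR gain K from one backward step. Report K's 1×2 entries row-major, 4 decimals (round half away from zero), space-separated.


2.2857 1.8980

BᵀP = [-9.2500 4.5000]
S = R + BᵀPB = [3] + [9.2500] = [12.2500]
BᵀPA = [28.0000 23.2500]
K = S⁻¹·BᵀPA = [2.2857 1.8980]
A−BK = [-1.7143 -1.1020; -2.0000 -1.0000]
AᵀP(A−BK) = [21.0000 17.3571; 17.3571 14.3724]
P' = Q + AᵀP(A−BK) = [24.2500 15.3571; 15.3571 18.3724]
tr(P') = 42.6224


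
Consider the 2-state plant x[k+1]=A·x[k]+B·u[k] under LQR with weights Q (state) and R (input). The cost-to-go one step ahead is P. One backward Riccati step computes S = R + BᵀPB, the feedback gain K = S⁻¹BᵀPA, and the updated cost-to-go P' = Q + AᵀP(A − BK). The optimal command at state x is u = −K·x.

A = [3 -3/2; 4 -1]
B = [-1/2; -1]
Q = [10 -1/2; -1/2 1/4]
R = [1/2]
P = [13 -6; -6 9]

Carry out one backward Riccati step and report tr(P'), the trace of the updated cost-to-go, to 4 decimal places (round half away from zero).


44.4167

BᵀP = [-0.5000 -6.0000]
S = R + BᵀPB = [1/2] + [6.2500] = [6.7500]
BᵀPA = [-25.5000 6.7500]
K = S⁻¹·BᵀPA = [-3.7778 1.0000]
A−BK = [1.1111 -1.0000; 0.2222 0.0000]
AᵀP(A−BK) = [20.6667 -15.0000; -15.0000 13.5000]
P' = Q + AᵀP(A−BK) = [30.6667 -15.5000; -15.5000 13.7500]
tr(P') = 44.4167
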